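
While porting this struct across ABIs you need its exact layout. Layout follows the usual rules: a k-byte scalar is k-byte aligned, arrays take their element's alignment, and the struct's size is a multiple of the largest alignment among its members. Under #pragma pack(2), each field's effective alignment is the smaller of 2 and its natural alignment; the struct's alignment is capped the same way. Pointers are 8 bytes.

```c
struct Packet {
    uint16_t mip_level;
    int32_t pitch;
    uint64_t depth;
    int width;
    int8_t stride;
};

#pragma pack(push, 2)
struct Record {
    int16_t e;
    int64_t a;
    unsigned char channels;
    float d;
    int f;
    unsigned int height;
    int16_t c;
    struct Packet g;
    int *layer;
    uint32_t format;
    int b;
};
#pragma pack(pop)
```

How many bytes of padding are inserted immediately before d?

Packet: mip_level at 0 (size 2, align 2) → ends 2; pad 2 to align 4 for pitch; pitch at 4 (size 4, align 4) → ends 8; depth at 8 (size 8, align 8) → ends 16; width at 16 (size 4, align 4) → ends 20; stride at 20 (size 1, align 1) → ends 21; tail pad 3 to reach multiple of 8; total 24 bytes, alignment 8
e at 0 (size 2, align 2) → ends 2
a at 2 (size 8, align 2) → ends 10
channels at 10 (size 1, align 1) → ends 11
pad 1 to align 2 for d
d at 12 (size 4, align 2) → ends 16

1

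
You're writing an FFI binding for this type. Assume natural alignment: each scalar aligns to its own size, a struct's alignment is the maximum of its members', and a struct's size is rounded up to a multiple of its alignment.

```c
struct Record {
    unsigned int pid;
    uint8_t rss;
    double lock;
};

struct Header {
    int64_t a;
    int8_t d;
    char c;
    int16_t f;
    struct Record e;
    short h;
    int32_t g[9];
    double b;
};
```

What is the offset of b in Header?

72

Record: 0..4  pid  (4B, 4-aligned); 4..5  rss  (1B, 1-aligned); 5..8  -- padding (3B); 8..16  lock  (8B, 8-aligned); sizeof = 16, alignof = 8
0..8  a  (8B, 8-aligned)
8..9  d  (1B, 1-aligned)
9..10  c  (1B, 1-aligned)
10..12  f  (2B, 2-aligned)
12..16  -- padding (4B)
16..32  e  (16B, 8-aligned)
32..34  h  (2B, 2-aligned)
34..36  -- padding (2B)
36..72  g  (36B, 4-aligned)
72..80  b  (8B, 8-aligned)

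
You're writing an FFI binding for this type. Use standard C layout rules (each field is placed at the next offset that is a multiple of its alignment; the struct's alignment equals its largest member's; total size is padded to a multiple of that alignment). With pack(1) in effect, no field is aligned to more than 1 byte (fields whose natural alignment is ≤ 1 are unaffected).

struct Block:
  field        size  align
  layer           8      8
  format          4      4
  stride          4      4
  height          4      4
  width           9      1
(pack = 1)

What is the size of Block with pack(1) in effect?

29

layer at 0 (size 8, align 1) → ends 8
format at 8 (size 4, align 1) → ends 12
stride at 12 (size 4, align 1) → ends 16
height at 16 (size 4, align 1) → ends 20
width at 20 (size 9, align 1) → ends 29
total 29 bytes, alignment 1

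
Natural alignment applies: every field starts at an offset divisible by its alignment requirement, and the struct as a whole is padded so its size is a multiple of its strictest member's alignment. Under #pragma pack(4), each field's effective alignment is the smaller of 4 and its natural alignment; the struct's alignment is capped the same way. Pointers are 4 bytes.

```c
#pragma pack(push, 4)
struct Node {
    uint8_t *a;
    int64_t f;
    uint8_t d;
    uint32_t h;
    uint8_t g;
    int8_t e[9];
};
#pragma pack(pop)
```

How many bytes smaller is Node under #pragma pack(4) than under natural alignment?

8

natural layout:
  @0: a [4B, align 4] → 4
  +4 pad (align 8)
  @8: f [8B, align 8] → 16
  @16: d [1B, align 1] → 17
  +3 pad (align 4)
  @20: h [4B, align 4] → 24
  @24: g [1B, align 1] → 25
  @25: e [9B, align 1] → 34
  +6 tail pad (align 8)
  size 40, align 8
packed(4) layout:
  @0: a [4B, align 4] → 4
  @4: f [8B, align 4] → 12
  @12: d [1B, align 1] → 13
  +3 pad (align 4)
  @16: h [4B, align 4] → 20
  @20: g [1B, align 1] → 21
  @21: e [9B, align 1] → 30
  +2 tail pad (align 4)
  size 32, align 4
40 − 32 = 8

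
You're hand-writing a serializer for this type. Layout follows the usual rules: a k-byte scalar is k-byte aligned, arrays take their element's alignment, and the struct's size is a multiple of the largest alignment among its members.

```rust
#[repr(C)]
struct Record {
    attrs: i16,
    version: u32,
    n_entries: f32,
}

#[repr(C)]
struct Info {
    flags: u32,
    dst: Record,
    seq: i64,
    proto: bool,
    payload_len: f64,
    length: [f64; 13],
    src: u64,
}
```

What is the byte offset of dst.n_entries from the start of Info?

12

Record: 0..2  attrs  (2B, 2-aligned); 2..4  -- padding (2B); 4..8  version  (4B, 4-aligned); 8..12  n_entries  (4B, 4-aligned); sizeof = 12, alignof = 4
0..4  flags  (4B, 4-aligned)
4..16  dst  (12B, 4-aligned)
within Record: n_entries at 8
4 + 8 = 12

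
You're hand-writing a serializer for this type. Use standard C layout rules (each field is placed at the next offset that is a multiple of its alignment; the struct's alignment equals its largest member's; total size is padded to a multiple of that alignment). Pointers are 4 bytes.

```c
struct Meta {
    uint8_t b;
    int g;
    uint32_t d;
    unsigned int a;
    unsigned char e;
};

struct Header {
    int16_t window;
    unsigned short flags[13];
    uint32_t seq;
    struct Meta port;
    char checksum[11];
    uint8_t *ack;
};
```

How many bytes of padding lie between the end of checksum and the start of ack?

Meta: b at 0 (size 1, align 1) → ends 1; pad 3 to align 4 for g; g at 4 (size 4, align 4) → ends 8; d at 8 (size 4, align 4) → ends 12; a at 12 (size 4, align 4) → ends 16; e at 16 (size 1, align 1) → ends 17; tail pad 3 to reach multiple of 4; total 20 bytes, alignment 4
window at 0 (size 2, align 2) → ends 2
flags at 2 (size 26, align 2) → ends 28
seq at 28 (size 4, align 4) → ends 32
port at 32 (size 20, align 4) → ends 52
checksum at 52 (size 11, align 1) → ends 63
pad 1 to align 4 for ack
ack at 64 (size 4, align 4) → ends 68

1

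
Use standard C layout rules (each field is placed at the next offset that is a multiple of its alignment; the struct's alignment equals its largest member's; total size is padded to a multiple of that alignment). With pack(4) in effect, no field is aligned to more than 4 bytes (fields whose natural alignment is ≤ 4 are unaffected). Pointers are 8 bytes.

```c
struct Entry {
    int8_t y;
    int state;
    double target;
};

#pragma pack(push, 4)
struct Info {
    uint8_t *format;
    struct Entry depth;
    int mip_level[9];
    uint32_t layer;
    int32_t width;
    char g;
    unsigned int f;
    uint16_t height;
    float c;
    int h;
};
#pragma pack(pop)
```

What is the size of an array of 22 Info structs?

1936

Entry: @0: y [1B, align 1] → 1; +3 pad (align 4); @4: state [4B, align 4] → 8; @8: target [8B, align 8] → 16; size 16, align 8
@0: format [8B, align 4] → 8
@8: depth [16B, align 4] → 24
@24: mip_level [36B, align 4] → 60
@60: layer [4B, align 4] → 64
@64: width [4B, align 4] → 68
@68: g [1B, align 1] → 69
+3 pad (align 4)
@72: f [4B, align 4] → 76
@76: height [2B, align 2] → 78
+2 pad (align 4)
@80: c [4B, align 4] → 84
@84: h [4B, align 4] → 88
size 88, align 4
array of 22: 22 × 88 = 1936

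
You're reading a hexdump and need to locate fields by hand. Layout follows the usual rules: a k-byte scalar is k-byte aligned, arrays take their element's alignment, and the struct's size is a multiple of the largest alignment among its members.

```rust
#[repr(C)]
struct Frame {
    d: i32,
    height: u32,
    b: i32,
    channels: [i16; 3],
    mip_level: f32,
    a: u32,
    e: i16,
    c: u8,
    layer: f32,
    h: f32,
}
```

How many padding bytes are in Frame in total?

3

d at 0 (size 4, align 4) → ends 4
height at 4 (size 4, align 4) → ends 8
b at 8 (size 4, align 4) → ends 12
channels at 12 (size 6, align 2) → ends 18
pad 2 to align 4 for mip_level
mip_level at 20 (size 4, align 4) → ends 24
a at 24 (size 4, align 4) → ends 28
e at 28 (size 2, align 2) → ends 30
c at 30 (size 1, align 1) → ends 31
pad 1 to align 4 for layer
layer at 32 (size 4, align 4) → ends 36
h at 36 (size 4, align 4) → ends 40
total 40 bytes, alignment 4
data bytes 37, size 40 → padding 3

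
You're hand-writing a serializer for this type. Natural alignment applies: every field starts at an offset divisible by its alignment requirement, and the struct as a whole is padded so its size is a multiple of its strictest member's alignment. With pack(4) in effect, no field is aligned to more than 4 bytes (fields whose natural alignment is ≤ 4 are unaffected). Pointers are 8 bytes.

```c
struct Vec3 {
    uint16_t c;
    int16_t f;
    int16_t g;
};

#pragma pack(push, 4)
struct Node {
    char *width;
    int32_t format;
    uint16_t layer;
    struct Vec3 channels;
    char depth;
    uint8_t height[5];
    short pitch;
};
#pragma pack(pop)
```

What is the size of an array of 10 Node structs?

Vec3: 0..2  c  (2B, 2-aligned); 2..4  f  (2B, 2-aligned); 4..6  g  (2B, 2-aligned); sizeof = 6, alignof = 2
0..8  width  (8B, 4-aligned)
8..12  format  (4B, 4-aligned)
12..14  layer  (2B, 2-aligned)
14..20  channels  (6B, 2-aligned)
20..21  depth  (1B, 1-aligned)
21..26  height  (5B, 1-aligned)
26..28  pitch  (2B, 2-aligned)
sizeof = 28, alignof = 4
array of 10: 10 × 28 = 280

280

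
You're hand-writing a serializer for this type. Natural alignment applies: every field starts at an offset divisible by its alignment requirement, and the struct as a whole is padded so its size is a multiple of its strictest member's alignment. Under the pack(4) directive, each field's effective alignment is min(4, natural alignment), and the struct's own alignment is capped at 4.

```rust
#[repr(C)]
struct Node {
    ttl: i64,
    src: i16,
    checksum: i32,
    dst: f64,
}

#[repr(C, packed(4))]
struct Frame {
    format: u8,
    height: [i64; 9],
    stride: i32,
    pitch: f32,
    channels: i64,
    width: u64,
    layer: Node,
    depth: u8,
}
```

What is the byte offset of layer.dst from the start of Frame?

116

Node: ttl at 0 (size 8, align 8) → ends 8; src at 8 (size 2, align 2) → ends 10; pad 2 to align 4 for checksum; checksum at 12 (size 4, align 4) → ends 16; dst at 16 (size 8, align 8) → ends 24; total 24 bytes, alignment 8
format at 0 (size 1, align 1) → ends 1
pad 3 to align 4 for height
height at 4 (size 72, align 4) → ends 76
stride at 76 (size 4, align 4) → ends 80
pitch at 80 (size 4, align 4) → ends 84
channels at 84 (size 8, align 4) → ends 92
width at 92 (size 8, align 4) → ends 100
layer at 100 (size 24, align 4) → ends 124
within Node: dst at 16
100 + 16 = 116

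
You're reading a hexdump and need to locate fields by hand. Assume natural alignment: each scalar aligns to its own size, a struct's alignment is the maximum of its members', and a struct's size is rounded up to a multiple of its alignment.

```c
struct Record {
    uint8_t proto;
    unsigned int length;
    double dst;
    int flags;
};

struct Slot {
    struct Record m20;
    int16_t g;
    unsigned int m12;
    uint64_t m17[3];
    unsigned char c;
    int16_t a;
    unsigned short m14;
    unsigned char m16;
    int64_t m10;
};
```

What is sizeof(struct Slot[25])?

Record: 0..1  proto  (1B, 1-aligned); 1..4  -- padding (3B); 4..8  length  (4B, 4-aligned); 8..16  dst  (8B, 8-aligned); 16..20  flags  (4B, 4-aligned); 20..24  -- tail padding (4B); sizeof = 24, alignof = 8
0..24  m20  (24B, 8-aligned)
24..26  g  (2B, 2-aligned)
26..28  -- padding (2B)
28..32  m12  (4B, 4-aligned)
32..56  m17  (24B, 8-aligned)
56..57  c  (1B, 1-aligned)
57..58  -- padding (1B)
58..60  a  (2B, 2-aligned)
60..62  m14  (2B, 2-aligned)
62..63  m16  (1B, 1-aligned)
63..64  -- padding (1B)
64..72  m10  (8B, 8-aligned)
sizeof = 72, alignof = 8
array of 25: 25 × 72 = 1800

1800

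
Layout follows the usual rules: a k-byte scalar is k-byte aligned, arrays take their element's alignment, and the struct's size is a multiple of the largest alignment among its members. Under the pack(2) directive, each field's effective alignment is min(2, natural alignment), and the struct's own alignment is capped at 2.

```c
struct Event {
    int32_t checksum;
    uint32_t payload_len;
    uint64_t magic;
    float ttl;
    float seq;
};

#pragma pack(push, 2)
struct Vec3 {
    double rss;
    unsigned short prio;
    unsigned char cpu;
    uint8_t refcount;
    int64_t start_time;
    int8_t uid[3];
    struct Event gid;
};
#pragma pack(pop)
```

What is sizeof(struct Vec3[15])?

720

Event: checksum at 0 (size 4, align 4) → ends 4; payload_len at 4 (size 4, align 4) → ends 8; magic at 8 (size 8, align 8) → ends 16; ttl at 16 (size 4, align 4) → ends 20; seq at 20 (size 4, align 4) → ends 24; total 24 bytes, alignment 8
rss at 0 (size 8, align 2) → ends 8
prio at 8 (size 2, align 2) → ends 10
cpu at 10 (size 1, align 1) → ends 11
refcount at 11 (size 1, align 1) → ends 12
start_time at 12 (size 8, align 2) → ends 20
uid at 20 (size 3, align 1) → ends 23
pad 1 to align 2 for gid
gid at 24 (size 24, align 2) → ends 48
total 48 bytes, alignment 2
array of 15: 15 × 48 = 720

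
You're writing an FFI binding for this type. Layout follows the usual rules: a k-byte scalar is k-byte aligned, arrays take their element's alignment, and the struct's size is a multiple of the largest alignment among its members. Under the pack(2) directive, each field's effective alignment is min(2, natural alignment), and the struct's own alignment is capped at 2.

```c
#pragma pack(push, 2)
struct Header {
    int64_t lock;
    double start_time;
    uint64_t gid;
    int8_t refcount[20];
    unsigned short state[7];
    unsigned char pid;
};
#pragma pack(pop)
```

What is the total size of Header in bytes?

@0: lock [8B, align 2] → 8
@8: start_time [8B, align 2] → 16
@16: gid [8B, align 2] → 24
@24: refcount [20B, align 1] → 44
@44: state [14B, align 2] → 58
@58: pid [1B, align 1] → 59
+1 tail pad (align 2)
size 60, align 2

60 bytes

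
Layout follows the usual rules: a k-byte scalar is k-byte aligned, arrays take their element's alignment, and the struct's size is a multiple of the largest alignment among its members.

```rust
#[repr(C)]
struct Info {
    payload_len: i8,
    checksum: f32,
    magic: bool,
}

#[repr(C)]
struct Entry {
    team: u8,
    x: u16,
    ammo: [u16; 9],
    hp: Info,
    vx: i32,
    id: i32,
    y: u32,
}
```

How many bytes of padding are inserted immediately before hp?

2

Info: payload_len at 0 (size 1, align 1) → ends 1; pad 3 to align 4 for checksum; checksum at 4 (size 4, align 4) → ends 8; magic at 8 (size 1, align 1) → ends 9; tail pad 3 to reach multiple of 4; total 12 bytes, alignment 4
team at 0 (size 1, align 1) → ends 1
pad 1 to align 2 for x
x at 2 (size 2, align 2) → ends 4
ammo at 4 (size 18, align 2) → ends 22
pad 2 to align 4 for hp
hp at 24 (size 12, align 4) → ends 36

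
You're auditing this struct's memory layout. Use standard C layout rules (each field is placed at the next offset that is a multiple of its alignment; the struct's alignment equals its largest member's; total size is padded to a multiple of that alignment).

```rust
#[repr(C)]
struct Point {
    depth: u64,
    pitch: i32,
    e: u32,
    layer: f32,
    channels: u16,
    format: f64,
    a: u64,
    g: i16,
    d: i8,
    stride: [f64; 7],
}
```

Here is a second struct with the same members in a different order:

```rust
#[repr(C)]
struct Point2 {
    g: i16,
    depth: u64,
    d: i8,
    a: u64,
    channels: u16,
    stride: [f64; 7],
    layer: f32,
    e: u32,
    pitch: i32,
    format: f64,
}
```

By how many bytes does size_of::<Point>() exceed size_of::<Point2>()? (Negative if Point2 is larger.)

0..8  depth  (8B, 8-aligned)
8..12  pitch  (4B, 4-aligned)
12..16  e  (4B, 4-aligned)
16..20  layer  (4B, 4-aligned)
20..22  channels  (2B, 2-aligned)
22..24  -- padding (2B)
24..32  format  (8B, 8-aligned)
32..40  a  (8B, 8-aligned)
40..42  g  (2B, 2-aligned)
42..43  d  (1B, 1-aligned)
43..48  -- padding (5B)
48..104  stride  (56B, 8-aligned)
sizeof = 104, alignof = 8
— Point2 —
0..2  g  (2B, 2-aligned)
2..8  -- padding (6B)
8..16  depth  (8B, 8-aligned)
16..17  d  (1B, 1-aligned)
17..24  -- padding (7B)
24..32  a  (8B, 8-aligned)
32..34  channels  (2B, 2-aligned)
34..40  -- padding (6B)
40..96  stride  (56B, 8-aligned)
96..100  layer  (4B, 4-aligned)
100..104  e  (4B, 4-aligned)
104..108  pitch  (4B, 4-aligned)
108..112  -- padding (4B)
112..120  format  (8B, 8-aligned)
sizeof = 120, alignof = 8
104 − 120 = -16

-16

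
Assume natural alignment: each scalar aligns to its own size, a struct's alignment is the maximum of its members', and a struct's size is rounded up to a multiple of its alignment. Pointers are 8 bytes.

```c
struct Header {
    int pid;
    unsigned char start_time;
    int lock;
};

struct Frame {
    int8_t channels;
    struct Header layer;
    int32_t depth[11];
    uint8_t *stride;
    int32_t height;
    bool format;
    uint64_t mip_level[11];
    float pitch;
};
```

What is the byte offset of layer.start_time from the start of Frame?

Header: 0..4  pid  (4B, 4-aligned); 4..5  start_time  (1B, 1-aligned); 5..8  -- padding (3B); 8..12  lock  (4B, 4-aligned); sizeof = 12, alignof = 4
0..1  channels  (1B, 1-aligned)
1..4  -- padding (3B)
4..16  layer  (12B, 4-aligned)
within Header: start_time at 4
4 + 4 = 8

8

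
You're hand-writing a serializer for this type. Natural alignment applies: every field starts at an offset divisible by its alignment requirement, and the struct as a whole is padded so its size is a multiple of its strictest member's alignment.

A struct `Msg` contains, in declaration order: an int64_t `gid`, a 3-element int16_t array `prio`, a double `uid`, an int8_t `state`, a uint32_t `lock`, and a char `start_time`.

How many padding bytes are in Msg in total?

12

gid at 0 (size 8, align 8) → ends 8
prio at 8 (size 6, align 2) → ends 14
pad 2 to align 8 for uid
uid at 16 (size 8, align 8) → ends 24
state at 24 (size 1, align 1) → ends 25
pad 3 to align 4 for lock
lock at 28 (size 4, align 4) → ends 32
start_time at 32 (size 1, align 1) → ends 33
tail pad 7 to reach multiple of 8
total 40 bytes, alignment 8
data bytes 28, size 40 → padding 12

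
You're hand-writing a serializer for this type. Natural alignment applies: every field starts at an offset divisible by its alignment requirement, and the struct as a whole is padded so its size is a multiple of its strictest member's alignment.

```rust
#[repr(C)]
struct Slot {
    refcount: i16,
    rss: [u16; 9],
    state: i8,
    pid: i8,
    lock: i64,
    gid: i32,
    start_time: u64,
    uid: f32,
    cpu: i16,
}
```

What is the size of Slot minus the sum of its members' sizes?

8

@0: refcount [2B, align 2] → 2
@2: rss [18B, align 2] → 20
@20: state [1B, align 1] → 21
@21: pid [1B, align 1] → 22
+2 pad (align 8)
@24: lock [8B, align 8] → 32
@32: gid [4B, align 4] → 36
+4 pad (align 8)
@40: start_time [8B, align 8] → 48
@48: uid [4B, align 4] → 52
@52: cpu [2B, align 2] → 54
+2 tail pad (align 8)
size 56, align 8
data bytes 48, size 56 → padding 8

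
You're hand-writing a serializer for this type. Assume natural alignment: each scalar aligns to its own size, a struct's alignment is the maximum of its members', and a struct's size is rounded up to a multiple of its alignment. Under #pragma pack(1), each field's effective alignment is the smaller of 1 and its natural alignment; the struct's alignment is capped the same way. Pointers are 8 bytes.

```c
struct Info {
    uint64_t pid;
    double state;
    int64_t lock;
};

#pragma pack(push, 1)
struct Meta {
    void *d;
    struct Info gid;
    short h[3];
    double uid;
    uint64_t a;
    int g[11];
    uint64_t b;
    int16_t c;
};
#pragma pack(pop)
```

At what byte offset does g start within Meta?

54

Info: pid at 0 (size 8, align 8) → ends 8; state at 8 (size 8, align 8) → ends 16; lock at 16 (size 8, align 8) → ends 24; total 24 bytes, alignment 8
d at 0 (size 8, align 1) → ends 8
gid at 8 (size 24, align 1) → ends 32
h at 32 (size 6, align 1) → ends 38
uid at 38 (size 8, align 1) → ends 46
a at 46 (size 8, align 1) → ends 54
g at 54 (size 44, align 1) → ends 98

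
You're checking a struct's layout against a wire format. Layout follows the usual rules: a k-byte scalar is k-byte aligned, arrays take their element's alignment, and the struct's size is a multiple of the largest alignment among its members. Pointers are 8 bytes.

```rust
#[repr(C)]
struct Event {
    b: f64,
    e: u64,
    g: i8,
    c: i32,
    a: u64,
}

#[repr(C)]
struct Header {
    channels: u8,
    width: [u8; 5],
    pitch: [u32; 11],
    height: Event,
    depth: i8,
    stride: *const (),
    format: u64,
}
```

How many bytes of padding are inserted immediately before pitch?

2

Event: b at 0 (size 8, align 8) → ends 8; e at 8 (size 8, align 8) → ends 16; g at 16 (size 1, align 1) → ends 17; pad 3 to align 4 for c; c at 20 (size 4, align 4) → ends 24; a at 24 (size 8, align 8) → ends 32; total 32 bytes, alignment 8
channels at 0 (size 1, align 1) → ends 1
width at 1 (size 5, align 1) → ends 6
pad 2 to align 4 for pitch
pitch at 8 (size 44, align 4) → ends 52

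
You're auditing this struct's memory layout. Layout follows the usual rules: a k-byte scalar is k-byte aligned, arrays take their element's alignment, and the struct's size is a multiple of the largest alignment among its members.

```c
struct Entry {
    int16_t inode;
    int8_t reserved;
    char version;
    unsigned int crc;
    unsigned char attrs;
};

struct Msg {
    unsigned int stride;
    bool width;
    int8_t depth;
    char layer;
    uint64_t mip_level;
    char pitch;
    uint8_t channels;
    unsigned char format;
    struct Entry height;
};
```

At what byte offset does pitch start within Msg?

16

Entry: inode at 0 (size 2, align 2) → ends 2; reserved at 2 (size 1, align 1) → ends 3; version at 3 (size 1, align 1) → ends 4; crc at 4 (size 4, align 4) → ends 8; attrs at 8 (size 1, align 1) → ends 9; tail pad 3 to reach multiple of 4; total 12 bytes, alignment 4
stride at 0 (size 4, align 4) → ends 4
width at 4 (size 1, align 1) → ends 5
depth at 5 (size 1, align 1) → ends 6
layer at 6 (size 1, align 1) → ends 7
pad 1 to align 8 for mip_level
mip_level at 8 (size 8, align 8) → ends 16
pitch at 16 (size 1, align 1) → ends 17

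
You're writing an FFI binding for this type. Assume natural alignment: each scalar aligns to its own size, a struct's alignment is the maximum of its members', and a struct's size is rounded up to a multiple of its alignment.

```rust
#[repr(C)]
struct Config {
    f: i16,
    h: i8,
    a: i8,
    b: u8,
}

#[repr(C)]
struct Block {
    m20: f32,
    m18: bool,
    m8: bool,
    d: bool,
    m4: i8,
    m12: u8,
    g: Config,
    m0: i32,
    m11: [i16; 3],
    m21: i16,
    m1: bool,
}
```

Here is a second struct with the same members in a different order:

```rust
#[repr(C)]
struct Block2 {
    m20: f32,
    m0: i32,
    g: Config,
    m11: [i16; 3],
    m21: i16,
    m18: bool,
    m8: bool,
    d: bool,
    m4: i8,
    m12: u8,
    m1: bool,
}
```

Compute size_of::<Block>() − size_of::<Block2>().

4

Config: 0..2  f  (2B, 2-aligned); 2..3  h  (1B, 1-aligned); 3..4  a  (1B, 1-aligned); 4..5  b  (1B, 1-aligned); 5..6  -- tail padding (1B); sizeof = 6, alignof = 2
0..4  m20  (4B, 4-aligned)
4..5  m18  (1B, 1-aligned)
5..6  m8  (1B, 1-aligned)
6..7  d  (1B, 1-aligned)
7..8  m4  (1B, 1-aligned)
8..9  m12  (1B, 1-aligned)
9..10  -- padding (1B)
10..16  g  (6B, 2-aligned)
16..20  m0  (4B, 4-aligned)
20..26  m11  (6B, 2-aligned)
26..28  m21  (2B, 2-aligned)
28..29  m1  (1B, 1-aligned)
29..32  -- tail padding (3B)
sizeof = 32, alignof = 4
— Block2 —
0..4  m20  (4B, 4-aligned)
4..8  m0  (4B, 4-aligned)
8..14  g  (6B, 2-aligned)
14..20  m11  (6B, 2-aligned)
20..22  m21  (2B, 2-aligned)
22..23  m18  (1B, 1-aligned)
23..24  m8  (1B, 1-aligned)
24..25  d  (1B, 1-aligned)
25..26  m4  (1B, 1-aligned)
26..27  m12  (1B, 1-aligned)
27..28  m1  (1B, 1-aligned)
sizeof = 28, alignof = 4
32 − 28 = 4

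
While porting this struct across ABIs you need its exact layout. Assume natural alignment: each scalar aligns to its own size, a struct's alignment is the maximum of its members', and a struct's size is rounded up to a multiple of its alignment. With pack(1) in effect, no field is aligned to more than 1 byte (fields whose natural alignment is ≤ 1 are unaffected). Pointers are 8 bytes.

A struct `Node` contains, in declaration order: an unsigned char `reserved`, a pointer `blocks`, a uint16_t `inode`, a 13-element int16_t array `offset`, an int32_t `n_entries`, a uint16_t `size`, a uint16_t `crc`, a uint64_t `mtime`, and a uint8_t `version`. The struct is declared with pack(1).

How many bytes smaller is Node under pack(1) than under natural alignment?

18

natural layout:
  0..1  reserved  (1B, 1-aligned)
  1..8  -- padding (7B)
  8..16  blocks  (8B, 8-aligned)
  16..18  inode  (2B, 2-aligned)
  18..44  offset  (26B, 2-aligned)
  44..48  n_entries  (4B, 4-aligned)
  48..50  size  (2B, 2-aligned)
  50..52  crc  (2B, 2-aligned)
  52..56  -- padding (4B)
  56..64  mtime  (8B, 8-aligned)
  64..65  version  (1B, 1-aligned)
  65..72  -- tail padding (7B)
  sizeof = 72, alignof = 8
packed(1) layout:
  0..1  reserved  (1B, 1-aligned)
  1..9  blocks  (8B, 1-aligned)
  9..11  inode  (2B, 1-aligned)
  11..37  offset  (26B, 1-aligned)
  37..41  n_entries  (4B, 1-aligned)
  41..43  size  (2B, 1-aligned)
  43..45  crc  (2B, 1-aligned)
  45..53  mtime  (8B, 1-aligned)
  53..54  version  (1B, 1-aligned)
  sizeof = 54, alignof = 1
72 − 54 = 18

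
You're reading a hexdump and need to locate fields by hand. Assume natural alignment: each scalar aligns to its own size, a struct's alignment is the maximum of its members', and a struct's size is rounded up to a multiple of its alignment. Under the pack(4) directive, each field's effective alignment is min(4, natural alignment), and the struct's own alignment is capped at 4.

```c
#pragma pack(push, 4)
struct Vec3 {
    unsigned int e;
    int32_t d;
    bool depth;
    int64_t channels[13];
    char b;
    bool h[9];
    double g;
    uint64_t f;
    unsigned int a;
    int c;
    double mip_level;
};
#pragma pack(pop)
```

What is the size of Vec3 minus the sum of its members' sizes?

e at 0 (size 4, align 4) → ends 4
d at 4 (size 4, align 4) → ends 8
depth at 8 (size 1, align 1) → ends 9
pad 3 to align 4 for channels
channels at 12 (size 104, align 4) → ends 116
b at 116 (size 1, align 1) → ends 117
h at 117 (size 9, align 1) → ends 126
pad 2 to align 4 for g
g at 128 (size 8, align 4) → ends 136
f at 136 (size 8, align 4) → ends 144
a at 144 (size 4, align 4) → ends 148
c at 148 (size 4, align 4) → ends 152
mip_level at 152 (size 8, align 4) → ends 160
total 160 bytes, alignment 4
data bytes 155, size 160 → padding 5

5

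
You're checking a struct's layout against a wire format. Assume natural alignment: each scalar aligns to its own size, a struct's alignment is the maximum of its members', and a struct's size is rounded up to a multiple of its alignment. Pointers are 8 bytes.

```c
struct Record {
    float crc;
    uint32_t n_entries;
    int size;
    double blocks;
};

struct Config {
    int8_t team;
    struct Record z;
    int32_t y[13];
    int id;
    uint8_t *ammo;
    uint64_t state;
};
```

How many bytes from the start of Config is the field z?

Record: 0..4  crc  (4B, 4-aligned); 4..8  n_entries  (4B, 4-aligned); 8..12  size  (4B, 4-aligned); 12..16  -- padding (4B); 16..24  blocks  (8B, 8-aligned); sizeof = 24, alignof = 8
0..1  team  (1B, 1-aligned)
1..8  -- padding (7B)
8..32  z  (24B, 8-aligned)

8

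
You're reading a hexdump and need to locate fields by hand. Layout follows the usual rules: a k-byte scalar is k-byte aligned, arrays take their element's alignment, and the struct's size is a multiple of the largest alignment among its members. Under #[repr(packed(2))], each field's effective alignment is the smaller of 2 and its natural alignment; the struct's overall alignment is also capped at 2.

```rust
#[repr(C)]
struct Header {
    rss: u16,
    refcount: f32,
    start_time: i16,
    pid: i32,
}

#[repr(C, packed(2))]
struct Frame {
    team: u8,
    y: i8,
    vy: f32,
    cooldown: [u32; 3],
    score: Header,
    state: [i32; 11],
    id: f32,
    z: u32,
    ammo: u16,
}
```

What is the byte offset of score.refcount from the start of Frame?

Header: rss at 0 (size 2, align 2) → ends 2; pad 2 to align 4 for refcount; refcount at 4 (size 4, align 4) → ends 8; start_time at 8 (size 2, align 2) → ends 10; pad 2 to align 4 for pid; pid at 12 (size 4, align 4) → ends 16; total 16 bytes, alignment 4
team at 0 (size 1, align 1) → ends 1
y at 1 (size 1, align 1) → ends 2
vy at 2 (size 4, align 2) → ends 6
cooldown at 6 (size 12, align 2) → ends 18
score at 18 (size 16, align 2) → ends 34
within Header: refcount at 4
18 + 4 = 22

22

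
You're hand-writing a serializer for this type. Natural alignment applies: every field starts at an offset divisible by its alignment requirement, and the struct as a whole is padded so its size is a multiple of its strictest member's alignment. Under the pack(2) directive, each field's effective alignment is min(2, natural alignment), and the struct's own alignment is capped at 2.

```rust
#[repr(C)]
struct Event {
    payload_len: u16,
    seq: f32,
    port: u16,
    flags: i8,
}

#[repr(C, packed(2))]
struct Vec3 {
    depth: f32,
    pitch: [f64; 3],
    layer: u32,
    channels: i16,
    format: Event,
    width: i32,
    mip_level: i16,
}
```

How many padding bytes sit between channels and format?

Event: 0..2  payload_len  (2B, 2-aligned); 2..4  -- padding (2B); 4..8  seq  (4B, 4-aligned); 8..10  port  (2B, 2-aligned); 10..11  flags  (1B, 1-aligned); 11..12  -- tail padding (1B); sizeof = 12, alignof = 4
0..4  depth  (4B, 2-aligned)
4..28  pitch  (24B, 2-aligned)
28..32  layer  (4B, 2-aligned)
32..34  channels  (2B, 2-aligned)
34..46  format  (12B, 2-aligned)

0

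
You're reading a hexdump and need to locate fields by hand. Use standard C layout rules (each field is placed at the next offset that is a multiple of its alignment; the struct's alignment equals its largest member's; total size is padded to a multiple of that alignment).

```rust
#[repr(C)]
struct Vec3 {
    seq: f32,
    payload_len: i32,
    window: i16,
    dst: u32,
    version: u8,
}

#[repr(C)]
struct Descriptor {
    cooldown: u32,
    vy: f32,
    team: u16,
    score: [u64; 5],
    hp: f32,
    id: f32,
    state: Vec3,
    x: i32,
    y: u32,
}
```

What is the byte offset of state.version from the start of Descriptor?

80

Vec3: @0: seq [4B, align 4] → 4; @4: payload_len [4B, align 4] → 8; @8: window [2B, align 2] → 10; +2 pad (align 4); @12: dst [4B, align 4] → 16; @16: version [1B, align 1] → 17; +3 tail pad (align 4); size 20, align 4
@0: cooldown [4B, align 4] → 4
@4: vy [4B, align 4] → 8
@8: team [2B, align 2] → 10
+6 pad (align 8)
@16: score [40B, align 8] → 56
@56: hp [4B, align 4] → 60
@60: id [4B, align 4] → 64
@64: state [20B, align 4] → 84
within Vec3: version at 16
64 + 16 = 80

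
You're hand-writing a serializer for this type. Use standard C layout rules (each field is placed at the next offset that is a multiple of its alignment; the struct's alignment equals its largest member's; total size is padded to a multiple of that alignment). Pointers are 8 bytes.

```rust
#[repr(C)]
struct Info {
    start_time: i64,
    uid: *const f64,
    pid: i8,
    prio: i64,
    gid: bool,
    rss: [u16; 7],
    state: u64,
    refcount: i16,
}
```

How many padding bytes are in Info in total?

@0: start_time [8B, align 8] → 8
@8: uid [8B, align 8] → 16
@16: pid [1B, align 1] → 17
+7 pad (align 8)
@24: prio [8B, align 8] → 32
@32: gid [1B, align 1] → 33
+1 pad (align 2)
@34: rss [14B, align 2] → 48
@48: state [8B, align 8] → 56
@56: refcount [2B, align 2] → 58
+6 tail pad (align 8)
size 64, align 8
data bytes 50, size 64 → padding 14

14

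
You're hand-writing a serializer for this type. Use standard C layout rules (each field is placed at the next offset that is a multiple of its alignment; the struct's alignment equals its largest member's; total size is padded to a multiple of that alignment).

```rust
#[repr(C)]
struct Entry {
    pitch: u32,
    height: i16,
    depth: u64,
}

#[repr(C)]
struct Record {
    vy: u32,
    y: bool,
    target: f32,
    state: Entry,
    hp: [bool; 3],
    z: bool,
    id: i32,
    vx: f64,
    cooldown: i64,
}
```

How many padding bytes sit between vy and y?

Entry: @0: pitch [4B, align 4] → 4; @4: height [2B, align 2] → 6; +2 pad (align 8); @8: depth [8B, align 8] → 16; size 16, align 8
@0: vy [4B, align 4] → 4
@4: y [1B, align 1] → 5

0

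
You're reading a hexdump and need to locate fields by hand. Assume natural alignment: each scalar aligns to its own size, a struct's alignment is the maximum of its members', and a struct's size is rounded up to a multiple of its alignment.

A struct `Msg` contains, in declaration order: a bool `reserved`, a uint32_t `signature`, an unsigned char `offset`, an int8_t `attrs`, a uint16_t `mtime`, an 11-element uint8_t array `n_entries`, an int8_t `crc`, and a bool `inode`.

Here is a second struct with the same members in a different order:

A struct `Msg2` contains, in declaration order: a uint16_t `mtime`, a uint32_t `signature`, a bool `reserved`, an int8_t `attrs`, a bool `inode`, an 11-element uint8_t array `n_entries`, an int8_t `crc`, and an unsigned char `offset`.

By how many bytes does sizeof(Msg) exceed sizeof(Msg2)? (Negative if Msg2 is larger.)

4

reserved at 0 (size 1, align 1) → ends 1
pad 3 to align 4 for signature
signature at 4 (size 4, align 4) → ends 8
offset at 8 (size 1, align 1) → ends 9
attrs at 9 (size 1, align 1) → ends 10
mtime at 10 (size 2, align 2) → ends 12
n_entries at 12 (size 11, align 1) → ends 23
crc at 23 (size 1, align 1) → ends 24
inode at 24 (size 1, align 1) → ends 25
tail pad 3 to reach multiple of 4
total 28 bytes, alignment 4
— Msg2 —
mtime at 0 (size 2, align 2) → ends 2
pad 2 to align 4 for signature
signature at 4 (size 4, align 4) → ends 8
reserved at 8 (size 1, align 1) → ends 9
attrs at 9 (size 1, align 1) → ends 10
inode at 10 (size 1, align 1) → ends 11
n_entries at 11 (size 11, align 1) → ends 22
crc at 22 (size 1, align 1) → ends 23
offset at 23 (size 1, align 1) → ends 24
total 24 bytes, alignment 4
28 − 24 = 4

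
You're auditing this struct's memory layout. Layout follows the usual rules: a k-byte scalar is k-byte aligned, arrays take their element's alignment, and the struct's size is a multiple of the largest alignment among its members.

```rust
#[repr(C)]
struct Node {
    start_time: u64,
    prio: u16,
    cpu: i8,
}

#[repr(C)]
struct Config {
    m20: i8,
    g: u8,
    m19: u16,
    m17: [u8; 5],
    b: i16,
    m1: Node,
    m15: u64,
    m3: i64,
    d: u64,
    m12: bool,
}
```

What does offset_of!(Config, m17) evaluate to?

Node: @0: start_time [8B, align 8] → 8; @8: prio [2B, align 2] → 10; @10: cpu [1B, align 1] → 11; +5 tail pad (align 8); size 16, align 8
@0: m20 [1B, align 1] → 1
@1: g [1B, align 1] → 2
@2: m19 [2B, align 2] → 4
@4: m17 [5B, align 1] → 9

4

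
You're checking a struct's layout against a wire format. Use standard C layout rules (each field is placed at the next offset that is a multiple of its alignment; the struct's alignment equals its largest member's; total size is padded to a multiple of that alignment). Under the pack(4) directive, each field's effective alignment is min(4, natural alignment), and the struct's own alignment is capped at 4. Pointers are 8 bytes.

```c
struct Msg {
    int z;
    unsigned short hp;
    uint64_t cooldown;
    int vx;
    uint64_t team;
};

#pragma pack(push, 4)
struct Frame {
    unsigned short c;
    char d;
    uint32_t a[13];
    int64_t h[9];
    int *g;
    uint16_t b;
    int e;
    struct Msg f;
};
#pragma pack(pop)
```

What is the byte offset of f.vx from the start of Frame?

160

Msg: z at 0 (size 4, align 4) → ends 4; hp at 4 (size 2, align 2) → ends 6; pad 2 to align 8 for cooldown; cooldown at 8 (size 8, align 8) → ends 16; vx at 16 (size 4, align 4) → ends 20; pad 4 to align 8 for team; team at 24 (size 8, align 8) → ends 32; total 32 bytes, alignment 8
c at 0 (size 2, align 2) → ends 2
d at 2 (size 1, align 1) → ends 3
pad 1 to align 4 for a
a at 4 (size 52, align 4) → ends 56
h at 56 (size 72, align 4) → ends 128
g at 128 (size 8, align 4) → ends 136
b at 136 (size 2, align 2) → ends 138
pad 2 to align 4 for e
e at 140 (size 4, align 4) → ends 144
f at 144 (size 32, align 4) → ends 176
within Msg: vx at 16
144 + 16 = 160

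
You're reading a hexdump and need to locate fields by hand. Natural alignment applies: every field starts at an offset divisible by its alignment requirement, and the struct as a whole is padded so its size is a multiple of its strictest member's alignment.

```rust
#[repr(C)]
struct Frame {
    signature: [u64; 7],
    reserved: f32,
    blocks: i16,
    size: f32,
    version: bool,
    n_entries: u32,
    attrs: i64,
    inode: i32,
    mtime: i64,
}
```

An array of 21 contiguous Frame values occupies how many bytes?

2184

@0: signature [56B, align 8] → 56
@56: reserved [4B, align 4] → 60
@60: blocks [2B, align 2] → 62
+2 pad (align 4)
@64: size [4B, align 4] → 68
@68: version [1B, align 1] → 69
+3 pad (align 4)
@72: n_entries [4B, align 4] → 76
+4 pad (align 8)
@80: attrs [8B, align 8] → 88
@88: inode [4B, align 4] → 92
+4 pad (align 8)
@96: mtime [8B, align 8] → 104
size 104, align 8
array of 21: 21 × 104 = 2184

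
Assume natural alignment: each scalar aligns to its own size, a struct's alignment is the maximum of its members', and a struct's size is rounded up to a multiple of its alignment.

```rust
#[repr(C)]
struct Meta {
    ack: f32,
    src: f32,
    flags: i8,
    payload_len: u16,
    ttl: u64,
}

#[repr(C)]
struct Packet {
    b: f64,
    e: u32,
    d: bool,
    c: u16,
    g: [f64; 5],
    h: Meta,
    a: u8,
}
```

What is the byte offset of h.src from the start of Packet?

60

Meta: ack at 0 (size 4, align 4) → ends 4; src at 4 (size 4, align 4) → ends 8; flags at 8 (size 1, align 1) → ends 9; pad 1 to align 2 for payload_len; payload_len at 10 (size 2, align 2) → ends 12; pad 4 to align 8 for ttl; ttl at 16 (size 8, align 8) → ends 24; total 24 bytes, alignment 8
b at 0 (size 8, align 8) → ends 8
e at 8 (size 4, align 4) → ends 12
d at 12 (size 1, align 1) → ends 13
pad 1 to align 2 for c
c at 14 (size 2, align 2) → ends 16
g at 16 (size 40, align 8) → ends 56
h at 56 (size 24, align 8) → ends 80
within Meta: src at 4
56 + 4 = 60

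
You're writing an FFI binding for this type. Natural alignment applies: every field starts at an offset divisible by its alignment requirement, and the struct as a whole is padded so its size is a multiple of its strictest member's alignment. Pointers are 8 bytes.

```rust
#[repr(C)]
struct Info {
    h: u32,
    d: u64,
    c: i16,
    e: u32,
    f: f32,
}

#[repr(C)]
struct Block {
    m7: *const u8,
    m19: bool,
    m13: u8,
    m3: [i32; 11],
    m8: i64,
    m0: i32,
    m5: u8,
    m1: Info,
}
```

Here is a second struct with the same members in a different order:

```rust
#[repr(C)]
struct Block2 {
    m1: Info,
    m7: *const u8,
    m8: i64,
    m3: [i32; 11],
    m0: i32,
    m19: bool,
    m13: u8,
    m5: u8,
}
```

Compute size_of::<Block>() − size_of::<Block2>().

Info: @0: h [4B, align 4] → 4; +4 pad (align 8); @8: d [8B, align 8] → 16; @16: c [2B, align 2] → 18; +2 pad (align 4); @20: e [4B, align 4] → 24; @24: f [4B, align 4] → 28; +4 tail pad (align 8); size 32, align 8
@0: m7 [8B, align 8] → 8
@8: m19 [1B, align 1] → 9
@9: m13 [1B, align 1] → 10
+2 pad (align 4)
@12: m3 [44B, align 4] → 56
@56: m8 [8B, align 8] → 64
@64: m0 [4B, align 4] → 68
@68: m5 [1B, align 1] → 69
+3 pad (align 8)
@72: m1 [32B, align 8] → 104
size 104, align 8
— Block2 —
@0: m1 [32B, align 8] → 32
@32: m7 [8B, align 8] → 40
@40: m8 [8B, align 8] → 48
@48: m3 [44B, align 4] → 92
@92: m0 [4B, align 4] → 96
@96: m19 [1B, align 1] → 97
@97: m13 [1B, align 1] → 98
@98: m5 [1B, align 1] → 99
+5 tail pad (align 8)
size 104, align 8
104 − 104 = 0

0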